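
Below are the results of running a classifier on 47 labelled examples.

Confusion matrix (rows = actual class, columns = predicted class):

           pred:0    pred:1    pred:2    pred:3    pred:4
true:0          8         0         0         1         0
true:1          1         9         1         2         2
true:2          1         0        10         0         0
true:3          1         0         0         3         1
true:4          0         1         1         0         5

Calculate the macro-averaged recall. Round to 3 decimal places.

Per-class recall (TP/(TP+FN)):
  0: TP=8, FN=0+0+1+0=1 → 8/9 = 0.8889
  1: TP=9, FN=1+1+2+2=6 → 9/15 = 0.6000
  2: TP=10, FN=1+0+0+0=1 → 10/11 = 0.9091
  3: TP=3, FN=1+0+0+1=2 → 3/5 = 0.6000
  4: TP=5, FN=0+1+1+0=2 → 5/7 = 0.7143
Macro-recall = mean = (0.8889 + 0.6000 + 0.9091 + 0.6000 + 0.7143) / 5 = 0.742

0.742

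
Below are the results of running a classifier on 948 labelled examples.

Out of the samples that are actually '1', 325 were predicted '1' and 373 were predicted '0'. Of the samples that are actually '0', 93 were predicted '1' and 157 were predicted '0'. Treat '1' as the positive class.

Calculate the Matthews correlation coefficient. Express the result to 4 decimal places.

MCC = (TP·TN − FP·FN) / √((TP+FP)(TP+FN)(TN+FP)(TN+FN))
Numerator = 325·157 − 93·373 = 16336
Denominator = √(418·698·250·530) = √38658730000 = 196618.2341
MCC = 16336 / 196618.2341 = 0.0831

0.0831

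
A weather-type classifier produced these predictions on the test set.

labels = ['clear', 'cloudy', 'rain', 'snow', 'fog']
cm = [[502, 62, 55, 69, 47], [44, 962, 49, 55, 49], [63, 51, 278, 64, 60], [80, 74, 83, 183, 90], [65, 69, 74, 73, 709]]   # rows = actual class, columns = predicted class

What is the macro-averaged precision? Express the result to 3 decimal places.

Per-class precision (TP/(TP+FP)):
  clear: TP=502, FP=44+63+80+65=252 → 502/754 = 0.6658
  cloudy: TP=962, FP=62+51+74+69=256 → 962/1218 = 0.7898
  rain: TP=278, FP=55+49+83+74=261 → 278/539 = 0.5158
  snow: TP=183, FP=69+55+64+73=261 → 183/444 = 0.4122
  fog: TP=709, FP=47+49+60+90=246 → 709/955 = 0.7424
Macro-precision = mean = (0.6658 + 0.7898 + 0.5158 + 0.4122 + 0.7424) / 5 = 0.625

0.625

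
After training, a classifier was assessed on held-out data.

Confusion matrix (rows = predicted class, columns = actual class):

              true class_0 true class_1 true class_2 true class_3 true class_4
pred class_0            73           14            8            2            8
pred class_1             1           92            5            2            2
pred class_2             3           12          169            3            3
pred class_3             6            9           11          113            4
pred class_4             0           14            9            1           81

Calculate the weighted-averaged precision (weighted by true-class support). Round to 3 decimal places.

Per-class precision (TP/(TP+FP)):
  class_0: TP=73, FP=14+8+2+8=32 → 73/105 = 0.6952
  class_1: TP=92, FP=1+5+2+2=10 → 92/102 = 0.9020
  class_2: TP=169, FP=3+12+3+3=21 → 169/190 = 0.8895
  class_3: TP=113, FP=6+9+11+4=30 → 113/143 = 0.7902
  class_4: TP=81, FP=0+14+9+1=24 → 81/105 = 0.7714
Weighted-precision = Σ (supportᵢ/N)·precisionᵢ with N=645: (83/645)·0.6952 + (141/645)·0.9020 + (202/645)·0.8895 + (121/645)·0.7902 + (98/645)·0.7714 = 0.831

0.831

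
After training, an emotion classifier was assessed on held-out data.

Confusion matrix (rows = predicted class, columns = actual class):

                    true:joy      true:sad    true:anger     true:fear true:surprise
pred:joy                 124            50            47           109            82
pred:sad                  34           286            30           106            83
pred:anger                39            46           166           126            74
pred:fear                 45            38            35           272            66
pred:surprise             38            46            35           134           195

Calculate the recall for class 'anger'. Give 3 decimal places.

0.530

recall = TP/(TP+FN).
anger: TP=166, FN=47+30+35+35=147 → 166/313 = 0.5304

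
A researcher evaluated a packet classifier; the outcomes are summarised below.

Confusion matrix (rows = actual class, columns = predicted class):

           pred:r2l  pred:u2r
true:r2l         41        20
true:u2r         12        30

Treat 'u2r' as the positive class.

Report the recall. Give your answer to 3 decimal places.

Recall = TP/(TP+FN) = 30/(30+12) = 30/42 = 0.714

0.714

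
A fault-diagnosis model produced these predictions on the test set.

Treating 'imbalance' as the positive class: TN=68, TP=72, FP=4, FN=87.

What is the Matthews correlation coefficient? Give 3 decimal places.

MCC = (TP·TN − FP·FN) / √((TP+FP)(TP+FN)(TN+FP)(TN+FN))
Numerator = 72·68 − 4·87 = 4548
Denominator = √(76·159·72·155) = √134857440 = 11612.8136
MCC = 4548 / 11612.8136 = 0.392

0.392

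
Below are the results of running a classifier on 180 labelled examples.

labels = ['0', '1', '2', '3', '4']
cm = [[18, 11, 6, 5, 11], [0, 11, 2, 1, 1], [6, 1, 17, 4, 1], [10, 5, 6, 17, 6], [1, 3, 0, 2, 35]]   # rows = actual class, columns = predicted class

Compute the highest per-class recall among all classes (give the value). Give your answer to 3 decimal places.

Per-class recall (TP/(TP+FN)):
  0: TP=18, FN=11+6+5+11=33 → 18/51 = 0.3529
  1: TP=11, FN=0+2+1+1=4 → 11/15 = 0.7333
  2: TP=17, FN=6+1+4+1=12 → 17/29 = 0.5862
  3: TP=17, FN=10+5+6+6=27 → 17/44 = 0.3864
  4: TP=35, FN=1+3+0+2=6 → 35/41 = 0.8537
Highest is class '4' with recall = 0.854.

0.854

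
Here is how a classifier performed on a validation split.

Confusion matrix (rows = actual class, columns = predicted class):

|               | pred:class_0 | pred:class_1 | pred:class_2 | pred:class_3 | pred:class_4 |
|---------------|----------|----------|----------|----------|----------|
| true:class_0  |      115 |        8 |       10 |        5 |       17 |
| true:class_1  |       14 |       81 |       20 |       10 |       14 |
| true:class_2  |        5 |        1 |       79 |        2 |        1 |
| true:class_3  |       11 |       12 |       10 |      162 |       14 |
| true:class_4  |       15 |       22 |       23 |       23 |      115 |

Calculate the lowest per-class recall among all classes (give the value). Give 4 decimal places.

Per-class recall (TP/(TP+FN)):
  class_0: TP=115, FN=8+10+5+17=40 → 115/155 = 0.74194
  class_1: TP=81, FN=14+20+10+14=58 → 81/139 = 0.58273
  class_2: TP=79, FN=5+1+2+1=9 → 79/88 = 0.89773
  class_3: TP=162, FN=11+12+10+14=47 → 162/209 = 0.77512
  class_4: TP=115, FN=15+22+23+23=83 → 115/198 = 0.58081
Lowest is class 'class_4' with recall = 0.5808.

0.5808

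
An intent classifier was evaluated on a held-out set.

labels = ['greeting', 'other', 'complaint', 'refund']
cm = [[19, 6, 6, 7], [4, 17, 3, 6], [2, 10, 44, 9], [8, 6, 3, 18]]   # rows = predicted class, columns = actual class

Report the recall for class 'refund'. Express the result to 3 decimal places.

Treat 'refund' as positive and all other classes as negative.
recall = TP/(TP+FN).
refund: TP=18, FN=7+6+9=22 → 18/40 = 0.4500

0.450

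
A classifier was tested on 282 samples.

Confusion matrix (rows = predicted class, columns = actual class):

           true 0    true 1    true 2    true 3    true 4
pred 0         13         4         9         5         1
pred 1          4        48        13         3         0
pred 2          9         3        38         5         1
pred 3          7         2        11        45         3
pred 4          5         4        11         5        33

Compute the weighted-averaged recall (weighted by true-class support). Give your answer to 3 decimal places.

0.628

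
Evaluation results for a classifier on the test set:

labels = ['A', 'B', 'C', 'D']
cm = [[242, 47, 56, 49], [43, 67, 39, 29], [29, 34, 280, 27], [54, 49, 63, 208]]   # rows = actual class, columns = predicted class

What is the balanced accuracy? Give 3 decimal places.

0.576

Balanced accuracy = mean of per-class recall.
  A: recall = 242/394 = 0.6142
  B: recall = 67/178 = 0.3764
  C: recall = 280/370 = 0.7568
  D: recall = 208/374 = 0.5561
Mean = (0.6142 + 0.3764 + 0.7568 + 0.5561) / 4 = 0.576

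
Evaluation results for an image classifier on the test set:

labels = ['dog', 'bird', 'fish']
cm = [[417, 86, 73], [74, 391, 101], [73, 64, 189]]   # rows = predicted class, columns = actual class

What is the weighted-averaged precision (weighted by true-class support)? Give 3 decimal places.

Per-class precision (TP/(TP+FP)):
  dog: TP=417, FP=86+73=159 → 417/576 = 0.7240
  bird: TP=391, FP=74+101=175 → 391/566 = 0.6908
  fish: TP=189, FP=73+64=137 → 189/326 = 0.5798
Weighted-precision = Σ (supportᵢ/N)·precisionᵢ with N=1468: (564/1468)·0.7240 + (541/1468)·0.6908 + (363/1468)·0.5798 = 0.676

0.676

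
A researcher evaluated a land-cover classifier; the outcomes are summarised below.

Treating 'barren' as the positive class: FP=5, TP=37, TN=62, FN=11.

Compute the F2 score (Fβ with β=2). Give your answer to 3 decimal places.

Fβ = (1+β²)·TP / ((1+β²)·TP + β²·FN + FP), with β²=4
= 5·37 / (5·37 + 4·11 + 5) = 0.791

0.791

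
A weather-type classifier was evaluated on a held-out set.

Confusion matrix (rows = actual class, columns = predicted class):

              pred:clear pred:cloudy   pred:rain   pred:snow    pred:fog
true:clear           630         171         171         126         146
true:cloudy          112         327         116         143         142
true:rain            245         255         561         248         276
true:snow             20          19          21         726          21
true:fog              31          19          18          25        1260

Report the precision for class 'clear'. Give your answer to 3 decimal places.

One-vs-rest for 'clear': TP = diagonal; FP = other classes predicted 'clear'; FN = 'clear' predicted as other.
precision = TP/(TP+FP).
clear: TP=630, FP=112+245+20+31=408 → 630/1038 = 0.6069

0.607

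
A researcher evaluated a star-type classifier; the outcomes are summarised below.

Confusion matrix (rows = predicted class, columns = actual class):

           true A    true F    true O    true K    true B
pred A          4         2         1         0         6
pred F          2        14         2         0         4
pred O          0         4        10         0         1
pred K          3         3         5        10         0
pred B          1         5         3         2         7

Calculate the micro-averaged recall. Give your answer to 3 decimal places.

0.506

Micro-averaging pools counts across classes: ΣTP=45, ΣFP=44, ΣFN=44.
Micro-recall = TP/(TP+FN) on pooled counts = 0.506 (equals overall accuracy in single-label multiclass).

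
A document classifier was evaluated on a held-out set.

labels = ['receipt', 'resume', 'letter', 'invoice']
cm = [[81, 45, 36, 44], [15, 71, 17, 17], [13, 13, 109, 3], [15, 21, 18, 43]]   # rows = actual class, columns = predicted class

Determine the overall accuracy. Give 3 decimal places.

0.542

Accuracy = trace / total = (81+71+109+43=304) / 561 = 304/561 = 0.542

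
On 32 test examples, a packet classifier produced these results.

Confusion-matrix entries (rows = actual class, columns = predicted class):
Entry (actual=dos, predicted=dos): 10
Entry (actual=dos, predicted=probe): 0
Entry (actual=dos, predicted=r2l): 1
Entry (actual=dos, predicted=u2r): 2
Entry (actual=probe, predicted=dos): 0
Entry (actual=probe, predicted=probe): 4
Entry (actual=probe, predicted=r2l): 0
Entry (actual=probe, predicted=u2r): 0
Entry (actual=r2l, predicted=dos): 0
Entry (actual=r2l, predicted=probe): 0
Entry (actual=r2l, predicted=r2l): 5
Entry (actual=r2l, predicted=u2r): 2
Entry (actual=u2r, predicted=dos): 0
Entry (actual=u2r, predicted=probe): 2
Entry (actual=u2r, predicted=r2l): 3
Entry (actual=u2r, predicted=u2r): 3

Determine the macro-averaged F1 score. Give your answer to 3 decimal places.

Per-class F1 score (2·TP/(2·TP+FP+FN)):
  dos: TP=10, FP=0+0+0=0, FN=0+1+2=3 → 20/23 = 0.8696
  probe: TP=4, FP=0+0+2=2, FN=0+0+0=0 → 8/10 = 0.8000
  r2l: TP=5, FP=1+0+3=4, FN=0+0+2=2 → 10/16 = 0.6250
  u2r: TP=3, FP=2+0+2=4, FN=0+2+3=5 → 6/15 = 0.4000
Macro-F1 score = mean = (0.8696 + 0.8000 + 0.6250 + 0.4000) / 4 = 0.674

0.674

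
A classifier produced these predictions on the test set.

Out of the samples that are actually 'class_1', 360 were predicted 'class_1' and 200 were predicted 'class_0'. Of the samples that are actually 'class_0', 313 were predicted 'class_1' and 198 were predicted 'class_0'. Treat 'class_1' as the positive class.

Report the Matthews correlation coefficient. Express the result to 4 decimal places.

MCC = (TP·TN − FP·FN) / √((TP+FP)(TP+FN)(TN+FP)(TN+FN))
Numerator = 360·198 − 313·200 = 8680
Denominator = √(673·560·511·398) = √76649100640 = 276855.7398
MCC = 8680 / 276855.7398 = 0.0314

0.0314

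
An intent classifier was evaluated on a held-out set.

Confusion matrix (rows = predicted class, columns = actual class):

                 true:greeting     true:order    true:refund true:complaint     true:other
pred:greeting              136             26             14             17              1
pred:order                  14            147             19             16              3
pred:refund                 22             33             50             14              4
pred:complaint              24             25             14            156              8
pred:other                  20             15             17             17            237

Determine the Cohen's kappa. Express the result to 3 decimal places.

Observed agreement pₒ = trace/N = 726/1049 = 0.6921
Expected agreement pₑ = Σ (rowᵢ·colᵢ)/N² = (216·194 + 246·199 + 114·123 + 220·227 + 253·306)/1049² = 0.2110
κ = (pₒ − pₑ)/(1 − pₑ) = (0.6921 − 0.2110)/(1 − 0.2110) = 0.610

0.610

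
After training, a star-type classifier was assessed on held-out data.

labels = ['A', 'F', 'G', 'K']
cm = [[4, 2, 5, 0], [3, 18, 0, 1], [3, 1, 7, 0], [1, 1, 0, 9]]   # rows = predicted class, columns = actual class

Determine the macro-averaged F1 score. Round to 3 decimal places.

Per-class F1 score (2·TP/(2·TP+FP+FN)):
  A: TP=4, FP=2+5+0=7, FN=3+3+1=7 → 8/22 = 0.3636
  F: TP=18, FP=3+0+1=4, FN=2+1+1=4 → 36/44 = 0.8182
  G: TP=7, FP=3+1+0=4, FN=5+0+0=5 → 14/23 = 0.6087
  K: TP=9, FP=1+1+0=2, FN=0+1+0=1 → 18/21 = 0.8571
Macro-F1 score = mean = (0.3636 + 0.8182 + 0.6087 + 0.8571) / 4 = 0.662

0.662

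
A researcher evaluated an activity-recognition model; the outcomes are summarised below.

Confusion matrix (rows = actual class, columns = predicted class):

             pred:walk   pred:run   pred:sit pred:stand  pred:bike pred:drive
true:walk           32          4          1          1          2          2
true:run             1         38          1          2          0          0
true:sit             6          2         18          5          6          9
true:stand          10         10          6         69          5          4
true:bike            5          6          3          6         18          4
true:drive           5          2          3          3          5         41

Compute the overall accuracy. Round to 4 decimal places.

0.6448

Accuracy = trace / total = (32+38+18+69+18+41=216) / 335 = 216/335 = 0.6448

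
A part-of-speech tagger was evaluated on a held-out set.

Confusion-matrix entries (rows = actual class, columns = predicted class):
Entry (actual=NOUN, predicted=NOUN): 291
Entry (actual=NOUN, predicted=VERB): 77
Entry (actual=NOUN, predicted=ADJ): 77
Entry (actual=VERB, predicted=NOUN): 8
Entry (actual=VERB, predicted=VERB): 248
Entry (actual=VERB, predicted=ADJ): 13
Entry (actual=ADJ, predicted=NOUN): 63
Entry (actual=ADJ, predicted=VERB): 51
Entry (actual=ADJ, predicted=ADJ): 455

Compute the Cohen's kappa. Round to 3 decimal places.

Observed agreement pₒ = trace/N = 994/1283 = 0.7747
Expected agreement pₑ = Σ (rowᵢ·colᵢ)/N² = (445·362 + 269·376 + 569·545)/1283² = 0.3477
κ = (pₒ − pₑ)/(1 − pₑ) = (0.7747 − 0.3477)/(1 − 0.3477) = 0.655

0.655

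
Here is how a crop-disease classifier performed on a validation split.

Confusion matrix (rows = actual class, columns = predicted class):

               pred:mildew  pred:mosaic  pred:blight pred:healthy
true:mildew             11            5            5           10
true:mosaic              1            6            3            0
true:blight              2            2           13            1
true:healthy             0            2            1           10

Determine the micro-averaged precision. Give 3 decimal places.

0.556

Micro-averaging pools counts across classes: ΣTP=40, ΣFP=32, ΣFN=32.
Micro-precision = TP/(TP+FP) on pooled counts = 0.556 (equals overall accuracy in single-label multiclass).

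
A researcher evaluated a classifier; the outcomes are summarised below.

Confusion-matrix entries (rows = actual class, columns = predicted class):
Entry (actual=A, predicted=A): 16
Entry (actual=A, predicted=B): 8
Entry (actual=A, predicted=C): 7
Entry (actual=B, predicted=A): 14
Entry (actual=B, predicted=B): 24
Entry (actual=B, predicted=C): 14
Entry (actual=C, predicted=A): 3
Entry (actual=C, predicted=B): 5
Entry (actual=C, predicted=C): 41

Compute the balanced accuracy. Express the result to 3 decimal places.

0.605

Balanced accuracy = mean of per-class recall.
  A: recall = 16/31 = 0.5161
  B: recall = 24/52 = 0.4615
  C: recall = 41/49 = 0.8367
Mean = (0.5161 + 0.4615 + 0.8367) / 3 = 0.605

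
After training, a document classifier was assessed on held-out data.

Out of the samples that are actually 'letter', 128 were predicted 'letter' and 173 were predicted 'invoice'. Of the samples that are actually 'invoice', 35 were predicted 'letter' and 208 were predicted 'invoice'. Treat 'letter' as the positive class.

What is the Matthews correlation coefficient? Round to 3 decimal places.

MCC = (TP·TN − FP·FN) / √((TP+FP)(TP+FN)(TN+FP)(TN+FN))
Numerator = 128·208 − 35·173 = 20569
Denominator = √(163·301·243·381) = √4542399729 = 67397.3273
MCC = 20569 / 67397.3273 = 0.305

0.305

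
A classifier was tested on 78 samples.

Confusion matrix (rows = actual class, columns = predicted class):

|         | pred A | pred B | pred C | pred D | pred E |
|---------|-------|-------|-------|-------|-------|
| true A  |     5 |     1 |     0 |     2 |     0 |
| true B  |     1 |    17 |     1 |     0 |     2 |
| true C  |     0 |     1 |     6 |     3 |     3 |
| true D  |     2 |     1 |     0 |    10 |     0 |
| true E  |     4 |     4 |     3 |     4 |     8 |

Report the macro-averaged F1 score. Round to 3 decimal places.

Per-class F1 score (2·TP/(2·TP+FP+FN)):
  A: TP=5, FP=1+0+2+4=7, FN=1+0+2+0=3 → 10/20 = 0.5000
  B: TP=17, FP=1+1+1+4=7, FN=1+1+0+2=4 → 34/45 = 0.7556
  C: TP=6, FP=0+1+0+3=4, FN=0+1+3+3=7 → 12/23 = 0.5217
  D: TP=10, FP=2+0+3+4=9, FN=2+1+0+0=3 → 20/32 = 0.6250
  E: TP=8, FP=0+2+3+0=5, FN=4+4+3+4=15 → 16/36 = 0.4444
Macro-F1 score = mean = (0.5000 + 0.7556 + 0.5217 + 0.6250 + 0.4444) / 5 = 0.569

0.569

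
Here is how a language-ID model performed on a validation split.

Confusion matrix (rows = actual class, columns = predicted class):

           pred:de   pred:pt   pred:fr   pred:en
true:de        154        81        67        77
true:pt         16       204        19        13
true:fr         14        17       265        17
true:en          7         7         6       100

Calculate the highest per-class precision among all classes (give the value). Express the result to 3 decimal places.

Per-class precision (TP/(TP+FP)):
  de: TP=154, FP=16+14+7=37 → 154/191 = 0.8063
  pt: TP=204, FP=81+17+7=105 → 204/309 = 0.6602
  fr: TP=265, FP=67+19+6=92 → 265/357 = 0.7423
  en: TP=100, FP=77+13+17=107 → 100/207 = 0.4831
Highest is class 'de' with precision = 0.806.

0.806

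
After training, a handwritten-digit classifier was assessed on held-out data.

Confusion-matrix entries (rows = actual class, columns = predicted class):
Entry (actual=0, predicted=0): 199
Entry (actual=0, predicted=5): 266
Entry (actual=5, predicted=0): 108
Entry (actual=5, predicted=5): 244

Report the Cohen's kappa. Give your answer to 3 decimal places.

0.115

Observed agreement pₒ = trace/N = 443/817 = 0.5422
Expected agreement pₑ = Σ (rowᵢ·colᵢ)/N² = (465·307 + 352·510)/817² = 0.4828
κ = (pₒ − pₑ)/(1 − pₑ) = (0.5422 − 0.4828)/(1 − 0.4828) = 0.115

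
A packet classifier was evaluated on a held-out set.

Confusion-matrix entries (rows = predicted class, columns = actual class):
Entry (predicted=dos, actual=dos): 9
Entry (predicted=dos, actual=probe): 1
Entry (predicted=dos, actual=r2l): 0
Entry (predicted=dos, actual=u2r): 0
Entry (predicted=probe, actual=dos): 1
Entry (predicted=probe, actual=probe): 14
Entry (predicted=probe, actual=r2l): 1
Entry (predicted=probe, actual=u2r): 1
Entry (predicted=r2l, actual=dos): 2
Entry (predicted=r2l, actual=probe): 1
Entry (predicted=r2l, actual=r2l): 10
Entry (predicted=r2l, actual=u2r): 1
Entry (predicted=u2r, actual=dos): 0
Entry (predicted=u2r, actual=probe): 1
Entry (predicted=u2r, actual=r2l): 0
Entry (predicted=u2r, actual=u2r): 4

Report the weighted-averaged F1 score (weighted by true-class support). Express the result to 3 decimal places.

0.804

Per-class F1 score (2·TP/(2·TP+FP+FN)):
  dos: TP=9, FP=1+0+0=1, FN=1+2+0=3 → 18/22 = 0.8182
  probe: TP=14, FP=1+1+1=3, FN=1+1+1=3 → 28/34 = 0.8235
  r2l: TP=10, FP=2+1+1=4, FN=0+1+0=1 → 20/25 = 0.8000
  u2r: TP=4, FP=0+1+0=1, FN=0+1+1=2 → 8/11 = 0.7273
Weighted-F1 score = Σ (supportᵢ/N)·F1 scoreᵢ with N=46: (12/46)·0.8182 + (17/46)·0.8235 + (11/46)·0.8000 + (6/46)·0.7273 = 0.804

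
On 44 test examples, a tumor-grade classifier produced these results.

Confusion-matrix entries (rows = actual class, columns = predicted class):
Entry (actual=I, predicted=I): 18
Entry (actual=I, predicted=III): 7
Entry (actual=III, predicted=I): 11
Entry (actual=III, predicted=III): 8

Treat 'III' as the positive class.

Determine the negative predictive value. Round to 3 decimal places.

0.621

NPV = TN/(TN+FN) = 18/(18+11) = 0.621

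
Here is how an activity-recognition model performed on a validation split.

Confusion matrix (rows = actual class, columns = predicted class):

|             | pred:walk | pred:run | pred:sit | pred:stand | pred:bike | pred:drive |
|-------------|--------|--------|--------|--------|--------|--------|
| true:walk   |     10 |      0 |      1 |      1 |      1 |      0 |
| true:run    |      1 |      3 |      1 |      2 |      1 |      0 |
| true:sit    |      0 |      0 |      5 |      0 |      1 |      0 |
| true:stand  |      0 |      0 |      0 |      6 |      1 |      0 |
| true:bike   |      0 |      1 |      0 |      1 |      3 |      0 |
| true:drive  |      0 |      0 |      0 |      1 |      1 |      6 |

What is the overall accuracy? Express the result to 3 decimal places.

Accuracy = trace / total = (10+3+5+6+3+6=33) / 47 = 33/47 = 0.702

0.702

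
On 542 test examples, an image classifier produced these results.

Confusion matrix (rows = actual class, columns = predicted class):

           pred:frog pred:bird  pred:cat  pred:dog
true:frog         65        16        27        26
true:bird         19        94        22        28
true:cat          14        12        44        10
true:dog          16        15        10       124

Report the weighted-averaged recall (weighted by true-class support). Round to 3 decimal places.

Per-class recall (TP/(TP+FN)):
  frog: TP=65, FN=16+27+26=69 → 65/134 = 0.4851
  bird: TP=94, FN=19+22+28=69 → 94/163 = 0.5767
  cat: TP=44, FN=14+12+10=36 → 44/80 = 0.5500
  dog: TP=124, FN=16+15+10=41 → 124/165 = 0.7515
Weighted-recall = Σ (supportᵢ/N)·recallᵢ with N=542: (134/542)·0.4851 + (163/542)·0.5767 + (80/542)·0.5500 + (165/542)·0.7515 = 0.603

0.603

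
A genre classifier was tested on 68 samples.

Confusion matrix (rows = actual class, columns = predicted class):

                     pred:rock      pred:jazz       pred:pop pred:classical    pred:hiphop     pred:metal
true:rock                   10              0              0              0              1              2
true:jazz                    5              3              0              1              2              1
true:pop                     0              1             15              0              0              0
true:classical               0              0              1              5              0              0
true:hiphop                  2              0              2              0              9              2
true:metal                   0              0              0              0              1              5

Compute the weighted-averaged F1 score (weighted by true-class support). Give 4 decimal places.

Per-class F1 score (2·TP/(2·TP+FP+FN)):
  rock: TP=10, FP=5+0+0+2+0=7, FN=0+0+0+1+2=3 → 20/30 = 0.66667
  jazz: TP=3, FP=0+1+0+0+0=1, FN=5+0+1+2+1=9 → 6/16 = 0.37500
  pop: TP=15, FP=0+0+1+2+0=3, FN=0+1+0+0+0=1 → 30/34 = 0.88235
  classical: TP=5, FP=0+1+0+0+0=1, FN=0+0+1+0+0=1 → 10/12 = 0.83333
  hiphop: TP=9, FP=1+2+0+0+1=4, FN=2+0+2+0+2=6 → 18/28 = 0.64286
  metal: TP=5, FP=2+1+0+0+2=5, FN=0+0+0+0+1=1 → 10/16 = 0.62500
Weighted-F1 score = Σ (supportᵢ/N)·F1 scoreᵢ with N=68: (13/68)·0.66667 + (12/68)·0.37500 + (16/68)·0.88235 + (6/68)·0.83333 + (15/68)·0.64286 + (6/68)·0.62500 = 0.6717

0.6717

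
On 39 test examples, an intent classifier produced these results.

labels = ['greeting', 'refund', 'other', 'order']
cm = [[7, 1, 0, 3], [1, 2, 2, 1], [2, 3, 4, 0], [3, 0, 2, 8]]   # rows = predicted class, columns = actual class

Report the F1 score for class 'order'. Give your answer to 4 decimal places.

F1 score = 2·TP/(2·TP+FP+FN).
order: TP=8, FP=3+0+2=5, FN=3+1+0=4 → 16/25 = 0.64000

0.6400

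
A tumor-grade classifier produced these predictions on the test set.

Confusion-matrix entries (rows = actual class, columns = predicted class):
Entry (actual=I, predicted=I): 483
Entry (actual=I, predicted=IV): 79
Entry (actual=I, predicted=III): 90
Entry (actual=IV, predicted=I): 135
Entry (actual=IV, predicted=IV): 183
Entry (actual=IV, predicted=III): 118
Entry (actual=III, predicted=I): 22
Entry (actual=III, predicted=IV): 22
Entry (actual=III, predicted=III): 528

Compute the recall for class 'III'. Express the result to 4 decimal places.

0.9231

Treat 'III' as positive and all other classes as negative.
recall = TP/(TP+FN).
III: TP=528, FN=22+22=44 → 528/572 = 0.92308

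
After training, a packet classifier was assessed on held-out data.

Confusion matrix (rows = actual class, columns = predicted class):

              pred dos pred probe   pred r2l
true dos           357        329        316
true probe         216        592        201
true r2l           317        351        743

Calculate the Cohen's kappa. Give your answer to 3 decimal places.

0.237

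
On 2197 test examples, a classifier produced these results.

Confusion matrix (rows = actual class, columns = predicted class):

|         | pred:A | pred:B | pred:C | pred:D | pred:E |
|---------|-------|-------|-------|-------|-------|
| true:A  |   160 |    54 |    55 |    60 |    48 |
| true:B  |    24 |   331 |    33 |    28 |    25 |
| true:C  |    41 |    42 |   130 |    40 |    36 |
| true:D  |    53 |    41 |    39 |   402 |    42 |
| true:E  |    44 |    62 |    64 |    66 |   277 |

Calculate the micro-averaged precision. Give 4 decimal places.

0.5917

Micro-averaging pools counts across classes: ΣTP=1300, ΣFP=897, ΣFN=897.
Micro-precision = TP/(TP+FP) on pooled counts = 0.5917 (equals overall accuracy in single-label multiclass).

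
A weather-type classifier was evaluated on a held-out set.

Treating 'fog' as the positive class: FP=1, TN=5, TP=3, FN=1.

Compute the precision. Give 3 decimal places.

0.750

Precision = TP/(TP+FP) = 3/(3+1) = 3/4 = 0.750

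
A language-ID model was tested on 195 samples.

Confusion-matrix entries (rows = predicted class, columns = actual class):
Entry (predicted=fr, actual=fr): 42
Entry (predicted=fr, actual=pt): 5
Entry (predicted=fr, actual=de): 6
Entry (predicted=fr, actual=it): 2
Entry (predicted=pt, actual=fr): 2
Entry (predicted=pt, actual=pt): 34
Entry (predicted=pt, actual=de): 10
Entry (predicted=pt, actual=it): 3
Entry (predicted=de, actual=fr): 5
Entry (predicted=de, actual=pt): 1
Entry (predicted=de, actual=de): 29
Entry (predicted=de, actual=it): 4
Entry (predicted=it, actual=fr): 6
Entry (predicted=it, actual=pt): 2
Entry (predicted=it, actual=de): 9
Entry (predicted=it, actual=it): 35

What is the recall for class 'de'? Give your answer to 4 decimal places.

0.5370

Take TP from the diagonal, FP from the rest of the 'de' prediction marginal, FN from the rest of the 'de' actual marginal.
recall = TP/(TP+FN).
de: TP=29, FN=6+10+9=25 → 29/54 = 0.53704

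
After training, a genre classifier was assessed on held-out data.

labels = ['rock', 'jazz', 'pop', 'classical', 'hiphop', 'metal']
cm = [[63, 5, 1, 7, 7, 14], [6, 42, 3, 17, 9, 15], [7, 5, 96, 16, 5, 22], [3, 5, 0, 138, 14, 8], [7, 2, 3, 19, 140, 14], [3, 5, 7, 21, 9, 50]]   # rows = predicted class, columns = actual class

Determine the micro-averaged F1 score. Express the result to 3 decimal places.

Micro-averaging pools counts across classes: ΣTP=529, ΣFP=259, ΣFN=259.
Micro-F1 score = 2·TP/(2·TP+FP+FN) on pooled counts = 0.671 (equals overall accuracy in single-label multiclass).

0.671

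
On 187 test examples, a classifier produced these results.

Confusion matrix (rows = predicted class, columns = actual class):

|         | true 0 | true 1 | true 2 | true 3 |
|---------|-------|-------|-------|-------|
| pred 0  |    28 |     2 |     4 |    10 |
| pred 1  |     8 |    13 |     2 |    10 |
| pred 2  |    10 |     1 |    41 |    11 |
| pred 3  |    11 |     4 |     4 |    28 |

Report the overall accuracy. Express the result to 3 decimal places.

0.588

Accuracy = trace / total = (28+13+41+28=110) / 187 = 110/187 = 0.588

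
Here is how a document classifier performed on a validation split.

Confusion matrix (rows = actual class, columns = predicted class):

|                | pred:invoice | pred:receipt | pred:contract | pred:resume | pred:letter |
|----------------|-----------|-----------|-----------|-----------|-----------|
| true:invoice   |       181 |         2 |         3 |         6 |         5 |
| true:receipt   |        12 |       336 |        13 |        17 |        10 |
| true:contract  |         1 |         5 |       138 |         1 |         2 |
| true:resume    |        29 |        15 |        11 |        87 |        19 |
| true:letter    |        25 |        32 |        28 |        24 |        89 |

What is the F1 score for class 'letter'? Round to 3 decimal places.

One-vs-rest for 'letter': TP = diagonal; FP = other classes predicted 'letter'; FN = 'letter' predicted as other.
F1 score = 2·TP/(2·TP+FP+FN).
letter: TP=89, FP=5+10+2+19=36, FN=25+32+28+24=109 → 178/323 = 0.5511

0.551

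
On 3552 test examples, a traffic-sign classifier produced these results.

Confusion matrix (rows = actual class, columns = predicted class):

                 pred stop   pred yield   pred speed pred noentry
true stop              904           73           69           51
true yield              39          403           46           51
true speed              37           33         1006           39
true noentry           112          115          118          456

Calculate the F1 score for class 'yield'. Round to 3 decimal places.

0.693

F1 score = 2·TP/(2·TP+FP+FN).
yield: TP=403, FP=73+33+115=221, FN=39+46+51=136 → 806/1163 = 0.6930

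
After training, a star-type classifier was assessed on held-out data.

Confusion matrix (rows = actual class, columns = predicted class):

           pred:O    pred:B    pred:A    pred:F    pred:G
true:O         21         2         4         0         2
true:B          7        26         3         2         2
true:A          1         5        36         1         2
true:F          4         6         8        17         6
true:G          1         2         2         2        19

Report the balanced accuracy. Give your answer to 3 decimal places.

Balanced accuracy = mean of per-class recall.
  O: recall = 21/29 = 0.7241
  B: recall = 26/40 = 0.6500
  A: recall = 36/45 = 0.8000
  F: recall = 17/41 = 0.4146
  G: recall = 19/26 = 0.7308
Mean = (0.7241 + 0.6500 + 0.8000 + 0.4146 + 0.7308) / 5 = 0.664

0.664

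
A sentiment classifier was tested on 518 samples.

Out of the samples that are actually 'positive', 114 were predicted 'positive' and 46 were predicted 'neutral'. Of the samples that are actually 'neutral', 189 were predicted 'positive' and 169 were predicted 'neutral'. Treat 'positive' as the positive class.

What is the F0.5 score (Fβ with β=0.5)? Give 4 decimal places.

Fβ = (1+β²)·TP / ((1+β²)·TP + β²·FN + FP), with β²=1/4
= 1.25·114 / (1.25·114 + 0.25·46 + 189) = 0.4155

0.4155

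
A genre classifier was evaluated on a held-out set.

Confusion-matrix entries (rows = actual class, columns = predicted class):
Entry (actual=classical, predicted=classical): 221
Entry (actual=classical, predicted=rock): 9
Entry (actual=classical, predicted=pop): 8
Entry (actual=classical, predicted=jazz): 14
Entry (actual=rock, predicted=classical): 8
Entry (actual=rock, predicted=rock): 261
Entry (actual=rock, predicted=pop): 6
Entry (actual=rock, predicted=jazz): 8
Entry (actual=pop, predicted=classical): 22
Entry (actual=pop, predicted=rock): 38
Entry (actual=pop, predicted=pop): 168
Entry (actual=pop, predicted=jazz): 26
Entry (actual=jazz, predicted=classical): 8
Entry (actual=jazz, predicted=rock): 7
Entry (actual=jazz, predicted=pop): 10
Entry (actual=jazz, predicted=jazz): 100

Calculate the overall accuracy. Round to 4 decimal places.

Accuracy = trace / total = (221+261+168+100=750) / 914 = 750/914 = 0.8206

0.8206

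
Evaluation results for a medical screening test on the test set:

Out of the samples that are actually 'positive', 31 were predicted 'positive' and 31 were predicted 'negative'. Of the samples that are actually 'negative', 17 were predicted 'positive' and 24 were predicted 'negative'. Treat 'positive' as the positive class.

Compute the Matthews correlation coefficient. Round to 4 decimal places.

0.0838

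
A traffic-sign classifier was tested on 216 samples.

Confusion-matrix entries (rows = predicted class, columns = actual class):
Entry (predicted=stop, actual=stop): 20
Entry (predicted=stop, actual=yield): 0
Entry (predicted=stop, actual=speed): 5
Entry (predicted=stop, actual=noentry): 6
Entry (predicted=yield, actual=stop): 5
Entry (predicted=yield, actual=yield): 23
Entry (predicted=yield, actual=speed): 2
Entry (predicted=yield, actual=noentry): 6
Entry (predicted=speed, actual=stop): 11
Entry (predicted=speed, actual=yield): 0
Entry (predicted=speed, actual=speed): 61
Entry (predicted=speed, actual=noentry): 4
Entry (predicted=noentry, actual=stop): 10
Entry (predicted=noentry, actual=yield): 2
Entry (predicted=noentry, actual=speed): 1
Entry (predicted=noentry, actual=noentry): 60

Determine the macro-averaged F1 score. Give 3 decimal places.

0.730

Per-class F1 score (2·TP/(2·TP+FP+FN)):
  stop: TP=20, FP=0+5+6=11, FN=5+11+10=26 → 40/77 = 0.5195
  yield: TP=23, FP=5+2+6=13, FN=0+0+2=2 → 46/61 = 0.7541
  speed: TP=61, FP=11+0+4=15, FN=5+2+1=8 → 122/145 = 0.8414
  noentry: TP=60, FP=10+2+1=13, FN=6+6+4=16 → 120/149 = 0.8054
Macro-F1 score = mean = (0.5195 + 0.7541 + 0.8414 + 0.8054) / 4 = 0.730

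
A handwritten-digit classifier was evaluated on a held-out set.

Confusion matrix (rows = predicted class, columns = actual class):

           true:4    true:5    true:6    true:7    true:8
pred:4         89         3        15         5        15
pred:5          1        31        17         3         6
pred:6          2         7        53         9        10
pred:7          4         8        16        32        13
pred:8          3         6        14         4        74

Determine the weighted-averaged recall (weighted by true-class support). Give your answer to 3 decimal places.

Per-class recall (TP/(TP+FN)):
  4: TP=89, FN=1+2+4+3=10 → 89/99 = 0.8990
  5: TP=31, FN=3+7+8+6=24 → 31/55 = 0.5636
  6: TP=53, FN=15+17+16+14=62 → 53/115 = 0.4609
  7: TP=32, FN=5+3+9+4=21 → 32/53 = 0.6038
  8: TP=74, FN=15+6+10+13=44 → 74/118 = 0.6271
Weighted-recall = Σ (supportᵢ/N)·recallᵢ with N=440: (99/440)·0.8990 + (55/440)·0.5636 + (115/440)·0.4609 + (53/440)·0.6038 + (118/440)·0.6271 = 0.634

0.634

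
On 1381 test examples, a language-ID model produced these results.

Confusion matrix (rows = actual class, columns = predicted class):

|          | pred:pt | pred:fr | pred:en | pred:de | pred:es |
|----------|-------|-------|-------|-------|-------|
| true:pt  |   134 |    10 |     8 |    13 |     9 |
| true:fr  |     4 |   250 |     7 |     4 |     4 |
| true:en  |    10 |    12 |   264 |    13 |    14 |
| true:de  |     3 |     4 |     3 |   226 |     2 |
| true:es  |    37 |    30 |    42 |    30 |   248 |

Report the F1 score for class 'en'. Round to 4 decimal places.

0.8289

One-vs-rest for 'en': TP = diagonal; FP = other classes predicted 'en'; FN = 'en' predicted as other.
F1 score = 2·TP/(2·TP+FP+FN).
en: TP=264, FP=8+7+3+42=60, FN=10+12+13+14=49 → 528/637 = 0.82889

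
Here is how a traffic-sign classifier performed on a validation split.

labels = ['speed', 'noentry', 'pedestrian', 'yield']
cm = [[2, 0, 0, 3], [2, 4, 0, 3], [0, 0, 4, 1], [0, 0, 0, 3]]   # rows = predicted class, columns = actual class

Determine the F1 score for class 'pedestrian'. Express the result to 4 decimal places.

One-vs-rest for 'pedestrian': TP = diagonal; FP = other classes predicted 'pedestrian'; FN = 'pedestrian' predicted as other.
F1 score = 2·TP/(2·TP+FP+FN).
pedestrian: TP=4, FP=0+0+1=1, FN=0+0+0=0 → 8/9 = 0.88889

0.8889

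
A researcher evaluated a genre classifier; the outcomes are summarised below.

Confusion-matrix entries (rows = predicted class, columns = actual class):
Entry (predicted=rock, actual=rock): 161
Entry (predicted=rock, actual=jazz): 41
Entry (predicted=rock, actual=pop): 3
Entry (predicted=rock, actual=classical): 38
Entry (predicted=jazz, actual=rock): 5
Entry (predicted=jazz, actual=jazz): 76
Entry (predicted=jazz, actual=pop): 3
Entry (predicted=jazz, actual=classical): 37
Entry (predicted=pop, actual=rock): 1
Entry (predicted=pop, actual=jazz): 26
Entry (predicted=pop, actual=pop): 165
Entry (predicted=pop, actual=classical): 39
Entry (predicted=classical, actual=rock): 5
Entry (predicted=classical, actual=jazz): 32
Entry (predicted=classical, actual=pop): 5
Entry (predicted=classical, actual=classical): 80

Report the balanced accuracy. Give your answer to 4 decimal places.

0.6801

Balanced accuracy = mean of per-class recall.
  rock: recall = 161/172 = 0.93605
  jazz: recall = 76/175 = 0.43429
  pop: recall = 165/176 = 0.93750
  classical: recall = 80/194 = 0.41237
Mean = (0.93605 + 0.43429 + 0.93750 + 0.41237) / 4 = 0.6801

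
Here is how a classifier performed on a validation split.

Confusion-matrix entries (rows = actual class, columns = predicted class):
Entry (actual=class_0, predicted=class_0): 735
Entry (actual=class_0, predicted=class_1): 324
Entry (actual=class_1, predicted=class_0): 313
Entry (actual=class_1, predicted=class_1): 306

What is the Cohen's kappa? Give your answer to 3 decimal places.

Observed agreement pₒ = trace/N = 1041/1678 = 0.6204
Expected agreement pₑ = Σ (rowᵢ·colᵢ)/N² = (1059·1048 + 619·630)/1678² = 0.5327
κ = (pₒ − pₑ)/(1 − pₑ) = (0.6204 − 0.5327)/(1 − 0.5327) = 0.188

0.188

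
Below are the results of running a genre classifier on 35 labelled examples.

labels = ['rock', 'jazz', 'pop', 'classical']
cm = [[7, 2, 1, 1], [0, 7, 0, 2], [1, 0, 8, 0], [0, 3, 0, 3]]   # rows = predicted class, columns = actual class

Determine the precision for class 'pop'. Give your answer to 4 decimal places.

Treat 'pop' as positive and all other classes as negative.
precision = TP/(TP+FP).
pop: TP=8, FP=1+0+0=1 → 8/9 = 0.88889

0.8889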